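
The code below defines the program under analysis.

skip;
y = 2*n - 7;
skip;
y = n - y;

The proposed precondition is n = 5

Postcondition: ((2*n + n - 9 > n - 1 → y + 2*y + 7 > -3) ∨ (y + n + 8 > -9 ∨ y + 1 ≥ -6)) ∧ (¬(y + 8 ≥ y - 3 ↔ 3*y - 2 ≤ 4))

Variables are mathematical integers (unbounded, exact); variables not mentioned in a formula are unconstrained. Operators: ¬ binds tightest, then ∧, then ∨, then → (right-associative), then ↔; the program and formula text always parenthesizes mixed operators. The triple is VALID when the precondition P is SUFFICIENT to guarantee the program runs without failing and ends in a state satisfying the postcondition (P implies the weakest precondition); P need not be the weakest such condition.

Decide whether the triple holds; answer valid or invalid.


Working backward. After the program, the postcondition ((2*n + n - 9 > n - 1 → y + 2*y + 7 > -3) ∨ (y + n + 8 > -9 ∨ y + 1 ≥ -6)) ∧ (¬(y + 8 ≥ y - 3 ↔ 3*y - 2 ≤ 4)) must hold; in canonical form it is ((2*n > 8 → 3*y > -10) ∨ n + y > -17 ∨ y ≥ -7) ∧ (¬(3*y ≤ 6)).
Before y := n - y: ((2*n > 8 → 3*n > 3*y - 10) ∨ 2*n > y - 17 ∨ n ≥ y - 7) ∧ (¬(3*n ≤ 3*y + 6))
Before skip: ((2*n > 8 → 3*n > 3*y - 10) ∨ 2*n > y - 17 ∨ n ≥ y - 7) ∧ (¬(3*n ≤ 3*y + 6))
Before y := 2*n - 7: ¬(3*n ≥ 15)
Before skip: ¬(3*n ≥ 15)
The weakest precondition is ¬(3*n ≥ 15).
Check whether n = 5 implies it.
Countermodel: at the initial state n = 5, the precondition holds but the weakest precondition fails.
Answer: invalid


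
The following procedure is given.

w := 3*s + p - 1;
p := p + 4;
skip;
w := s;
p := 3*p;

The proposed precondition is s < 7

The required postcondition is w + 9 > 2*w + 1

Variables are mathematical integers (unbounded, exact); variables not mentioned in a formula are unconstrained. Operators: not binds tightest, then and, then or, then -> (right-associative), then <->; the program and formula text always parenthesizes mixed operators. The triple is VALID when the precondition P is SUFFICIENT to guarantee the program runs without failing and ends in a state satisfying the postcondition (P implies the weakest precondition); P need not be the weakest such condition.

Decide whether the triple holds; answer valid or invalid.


Working backward. After the program, the postcondition w + 9 > 2*w + 1 must hold; in canonical form it is w < 8.
Before p := 3*p: w < 8
Before w := s: s < 8
Before skip: s < 8
Before p := p + 4: s < 8
Before w := 3*s + p - 1: s < 8
The weakest precondition is s < 8.
Check whether s < 7 implies it.
Every state satisfying the precondition satisfies the weakest precondition: the implication holds.
Answer: valid


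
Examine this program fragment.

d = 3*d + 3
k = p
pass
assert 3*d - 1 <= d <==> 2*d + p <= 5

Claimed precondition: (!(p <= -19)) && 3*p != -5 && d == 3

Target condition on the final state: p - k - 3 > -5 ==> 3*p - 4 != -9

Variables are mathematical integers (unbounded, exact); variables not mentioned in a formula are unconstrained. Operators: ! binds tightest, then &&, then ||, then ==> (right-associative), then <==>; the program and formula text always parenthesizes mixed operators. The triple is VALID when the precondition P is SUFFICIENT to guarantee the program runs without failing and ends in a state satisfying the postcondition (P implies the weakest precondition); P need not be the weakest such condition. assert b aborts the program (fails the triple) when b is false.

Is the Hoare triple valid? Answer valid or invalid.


Working backward. After the program, the postcondition p - k - 3 > -5 ==> 3*p - 4 != -9 must hold; in canonical form it is p > k - 2 ==> 3*p != -5.
Before assert 3*d - 1 <= d <==> 2*d + p <= 5: (2*d <= 1 <==> 2*d + p <= 5) && (p > k - 2 ==> 3*p != -5)
Before skip: (2*d <= 1 <==> 2*d + p <= 5) && (p > k - 2 ==> 3*p != -5)
Before k := p: (2*d <= 1 <==> 2*d + p <= 5) && 3*p != -5
Before d := 3*d + 3: (6*d <= -5 <==> 6*d + p <= -1) && 3*p != -5
The weakest precondition is (6*d <= -5 <==> 6*d + p <= -1) && 3*p != -5.
Check whether (!(p <= -19)) && 3*p != -5 && d == 3 implies it.
Every state satisfying the precondition satisfies the weakest precondition: the implication holds.
Answer: valid


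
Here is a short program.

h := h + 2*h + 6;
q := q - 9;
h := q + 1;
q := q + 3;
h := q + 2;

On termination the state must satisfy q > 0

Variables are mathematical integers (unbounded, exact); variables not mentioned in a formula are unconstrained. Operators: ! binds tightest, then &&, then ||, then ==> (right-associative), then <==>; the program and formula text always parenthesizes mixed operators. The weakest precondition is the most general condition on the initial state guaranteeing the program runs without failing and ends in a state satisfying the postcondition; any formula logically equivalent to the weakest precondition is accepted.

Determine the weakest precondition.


Working backward. After the program, q > 0 must hold.
Before h := q + 2: q > 0
Before q := q + 3: q > -3
Before h := q + 1: q > -3
Before q := q - 9: q > 6
Before h := h + 2*h + 6: q > 6
Answer: WP = q > 6


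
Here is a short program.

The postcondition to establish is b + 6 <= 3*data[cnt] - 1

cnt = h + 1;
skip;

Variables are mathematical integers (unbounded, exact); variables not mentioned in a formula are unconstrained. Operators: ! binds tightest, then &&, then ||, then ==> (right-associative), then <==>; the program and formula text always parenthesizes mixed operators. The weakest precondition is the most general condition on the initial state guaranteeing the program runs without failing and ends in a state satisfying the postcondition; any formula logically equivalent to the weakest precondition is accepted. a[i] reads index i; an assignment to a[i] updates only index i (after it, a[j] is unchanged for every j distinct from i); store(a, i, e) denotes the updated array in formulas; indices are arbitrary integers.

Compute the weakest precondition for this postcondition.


Working backward. After the program, the postcondition b + 6 <= 3*data[cnt] - 1 must hold; in canonical form it is b <= 3*data[cnt] - 7.
Before skip: b <= 3*data[cnt] - 7
Before cnt := h + 1: b <= 3*data[h + 1] - 7
Answer: WP = b <= 3*data[h + 1] - 7


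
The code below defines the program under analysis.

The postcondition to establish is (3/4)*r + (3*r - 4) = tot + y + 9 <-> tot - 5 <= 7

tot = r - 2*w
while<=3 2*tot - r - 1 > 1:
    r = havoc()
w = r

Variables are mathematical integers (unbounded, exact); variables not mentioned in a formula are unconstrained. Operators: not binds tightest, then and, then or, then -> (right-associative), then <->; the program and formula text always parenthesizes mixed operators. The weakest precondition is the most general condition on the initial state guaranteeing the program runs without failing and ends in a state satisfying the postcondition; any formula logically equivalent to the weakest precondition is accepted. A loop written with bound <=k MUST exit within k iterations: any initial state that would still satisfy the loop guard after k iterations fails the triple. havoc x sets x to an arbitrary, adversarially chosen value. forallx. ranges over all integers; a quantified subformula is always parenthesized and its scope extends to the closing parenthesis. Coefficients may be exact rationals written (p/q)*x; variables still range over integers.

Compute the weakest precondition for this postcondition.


Working backward. After the program, the postcondition (3/4)*r + (3*r - 4) = tot + y + 9 <-> tot - 5 <= 7 must hold; in canonical form it is (15/4)*r = tot + y + 13 <-> tot <= 12.
Before w := r: (15/4)*r = tot + y + 13 <-> tot <= 12
Before the loop (bound <=3), unroll the exhaustion recursion (WP_0 = exit-now case; WP_j = one more guarded iteration, up to j = 3):
  WP_0: (not (2*tot > r + 2)) and ((15/4)*r = tot + y + 13 <-> tot <= 12)
  WP_1: (2*tot > r + 2 -> (forall r_1. ((not (2*tot > r_1 + 2)) and ((15/4)*r_1 = tot + y + 13 <-> tot <= 12)))) and ((not (2*tot > r + 2)) -> ((15/4)*r = tot + y + 13 <-> tot <= 12))
  WP_2: (2*tot > r + 2 -> (forall r_2. ((2*tot > r_2 + 2 -> (forall r_1. ((not (2*tot > r_1 + 2)) and ((15/4)*r_1 = tot + y + 13 <-> tot <= 12)))) and ((not (2*tot > r_2 + 2)) -> ((15/4)*r_2 = tot + y + 13 <-> tot <= 12))))) and ((not (2*tot > r + 2)) -> ((15/4)*r = tot + y + 13 <-> tot <= 12))
  WP_3: (2*tot > r + 2 -> (forall r_3. ((2*tot > r_3 + 2 -> (forall r_2. ((2*tot > r_2 + 2 -> (forall r_1. ((not (2*tot > r_1 + 2)) and ((15/4)*r_1 = tot + y + 13 <-> tot <= 12)))) and ((not (2*tot > r_2 + 2)) -> ((15/4)*r_2 = tot + y + 13 <-> tot <= 12))))) and ((not (2*tot > r_3 + 2)) -> ((15/4)*r_3 = tot + y + 13 <-> tot <= 12))))) and ((not (2*tot > r + 2)) -> ((15/4)*r = tot + y + 13 <-> tot <= 12))
So before the loop: (2*tot > r + 2 -> (forall r_3. ((2*tot > r_3 + 2 -> (forall r_2. ((2*tot > r_2 + 2 -> (forall r_1. ((not (2*tot > r_1 + 2)) and ((15/4)*r_1 = tot + y + 13 <-> tot <= 12)))) and ((not (2*tot > r_2 + 2)) -> ((15/4)*r_2 = tot + y + 13 <-> tot <= 12))))) and ((not (2*tot > r_3 + 2)) -> ((15/4)*r_3 = tot + y + 13 <-> tot <= 12))))) and ((not (2*tot > r + 2)) -> ((15/4)*r = tot + y + 13 <-> tot <= 12))
Before tot := r - 2*w: (r > 4*w + 2 -> (forall r_3. ((2*r > r_3 + 4*w + 2 -> (forall r_2. ((2*r > r_2 + 4*w + 2 -> (forall r_1. ((not (2*r > r_1 + 4*w + 2)) and ((15/4)*r_1 + 2*w = r + y + 13 <-> r <= 2*w + 12)))) and ((not (2*r > r_2 + 4*w + 2)) -> ((15/4)*r_2 + 2*w = r + y + 13 <-> r <= 2*w + 12))))) and ((not (2*r > r_3 + 4*w + 2)) -> ((15/4)*r_3 + 2*w = r + y + 13 <-> r <= 2*w + 12))))) and ((not (r > 4*w + 2)) -> ((11/4)*r + 2*w = y + 13 <-> r <= 2*w + 12))
Answer: WP = (r > 4*w + 2 -> (forall r_3. ((2*r > r_3 + 4*w + 2 -> (forall r_2. ((2*r > r_2 + 4*w + 2 -> (forall r_1. ((not (2*r > r_1 + 4*w + 2)) and ((15/4)*r_1 + 2*w = r + y + 13 <-> r <= 2*w + 12)))) and ((not (2*r > r_2 + 4*w + 2)) -> ((15/4)*r_2 + 2*w = r + y + 13 <-> r <= 2*w + 12))))) and ((not (2*r > r_3 + 4*w + 2)) -> ((15/4)*r_3 + 2*w = r + y + 13 <-> r <= 2*w + 12))))) and ((not (r > 4*w + 2)) -> ((11/4)*r + 2*w = y + 13 <-> r <= 2*w + 12))


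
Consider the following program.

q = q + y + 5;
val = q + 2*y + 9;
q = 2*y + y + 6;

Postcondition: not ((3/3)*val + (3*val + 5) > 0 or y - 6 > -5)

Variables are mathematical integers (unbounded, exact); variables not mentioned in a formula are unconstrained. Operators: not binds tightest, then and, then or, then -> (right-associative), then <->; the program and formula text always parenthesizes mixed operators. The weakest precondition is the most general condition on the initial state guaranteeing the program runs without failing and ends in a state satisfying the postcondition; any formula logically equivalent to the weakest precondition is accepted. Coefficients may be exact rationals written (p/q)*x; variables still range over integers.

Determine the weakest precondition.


Working backward. After the program, the postcondition not ((3/3)*val + (3*val + 5) > 0 or y - 6 > -5) must hold; in canonical form it is not (4*val > -5 or y > 1).
Before q := 2*y + y + 6: not (4*val > -5 or y > 1)
Before val := q + 2*y + 9: not (4*q + 8*y > -41 or y > 1)
Before q := q + y + 5: not (4*q + 12*y > -61 or y > 1)
Answer: WP = not (4*q + 12*y > -61 or y > 1)


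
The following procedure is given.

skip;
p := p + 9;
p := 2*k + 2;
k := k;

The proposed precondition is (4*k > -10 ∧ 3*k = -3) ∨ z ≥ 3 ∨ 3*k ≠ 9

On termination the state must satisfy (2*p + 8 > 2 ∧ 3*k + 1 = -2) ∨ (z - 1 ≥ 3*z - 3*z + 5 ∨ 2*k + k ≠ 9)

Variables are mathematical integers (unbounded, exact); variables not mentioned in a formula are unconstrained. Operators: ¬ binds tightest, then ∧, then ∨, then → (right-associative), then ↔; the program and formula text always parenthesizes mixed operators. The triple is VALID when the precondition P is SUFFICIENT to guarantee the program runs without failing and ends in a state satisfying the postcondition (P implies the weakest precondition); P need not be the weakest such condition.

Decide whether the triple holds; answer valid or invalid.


Working backward. After the program, the postcondition (2*p + 8 > 2 ∧ 3*k + 1 = -2) ∨ (z - 1 ≥ 3*z - 3*z + 5 ∨ 2*k + k ≠ 9) must hold; in canonical form it is (2*p > -6 ∧ 3*k = -3) ∨ z ≥ 6 ∨ 3*k ≠ 9.
Before k := k: (2*p > -6 ∧ 3*k = -3) ∨ z ≥ 6 ∨ 3*k ≠ 9
Before p := 2*k + 2: (4*k > -10 ∧ 3*k = -3) ∨ z ≥ 6 ∨ 3*k ≠ 9
Before p := p + 9: (4*k > -10 ∧ 3*k = -3) ∨ z ≥ 6 ∨ 3*k ≠ 9
Before skip: (4*k > -10 ∧ 3*k = -3) ∨ z ≥ 6 ∨ 3*k ≠ 9
The weakest precondition is (4*k > -10 ∧ 3*k = -3) ∨ z ≥ 6 ∨ 3*k ≠ 9.
Check whether (4*k > -10 ∧ 3*k = -3) ∨ z ≥ 3 ∨ 3*k ≠ 9 implies it.
Countermodel: at the initial state k = 3, z = 3, the precondition holds but the weakest precondition fails.
Answer: invalid


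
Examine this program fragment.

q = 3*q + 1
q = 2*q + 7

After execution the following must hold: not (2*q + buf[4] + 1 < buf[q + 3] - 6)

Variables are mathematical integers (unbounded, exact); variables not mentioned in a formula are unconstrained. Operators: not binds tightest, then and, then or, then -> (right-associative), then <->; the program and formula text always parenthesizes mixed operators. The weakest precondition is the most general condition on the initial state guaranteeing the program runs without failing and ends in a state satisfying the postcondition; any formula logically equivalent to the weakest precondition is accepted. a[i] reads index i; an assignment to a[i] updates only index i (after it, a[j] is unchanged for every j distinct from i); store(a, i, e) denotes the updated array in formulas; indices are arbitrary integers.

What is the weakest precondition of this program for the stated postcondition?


Working backward. After the program, the postcondition not (2*q + buf[4] + 1 < buf[q + 3] - 6) must hold; in canonical form it is not (buf[4] + 2*q < buf[q + 3] - 7).
Before q := 2*q + 7: not (buf[4] + 4*q < buf[2*q + 10] - 21)
Before q := 3*q + 1: not (buf[4] + 12*q < buf[6*q + 12] - 25)
Answer: WP = not (buf[4] + 12*q < buf[6*q + 12] - 25)


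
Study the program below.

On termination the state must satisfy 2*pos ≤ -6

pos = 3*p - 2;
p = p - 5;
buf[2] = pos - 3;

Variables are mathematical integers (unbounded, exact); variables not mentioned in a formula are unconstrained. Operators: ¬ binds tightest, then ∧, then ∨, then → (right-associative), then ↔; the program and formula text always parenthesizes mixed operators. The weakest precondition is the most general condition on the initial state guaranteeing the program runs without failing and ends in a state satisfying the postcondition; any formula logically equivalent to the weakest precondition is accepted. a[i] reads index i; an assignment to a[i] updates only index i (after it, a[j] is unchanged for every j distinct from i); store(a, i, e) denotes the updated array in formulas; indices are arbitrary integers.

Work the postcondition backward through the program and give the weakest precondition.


Working backward. After the program, 2*pos ≤ -6 must hold.
Before buf[2] := pos - 3: 2*pos ≤ -6
Before p := p - 5: 2*pos ≤ -6
Before pos := 3*p - 2: 6*p ≤ -2
Answer: WP = 6*p ≤ -2


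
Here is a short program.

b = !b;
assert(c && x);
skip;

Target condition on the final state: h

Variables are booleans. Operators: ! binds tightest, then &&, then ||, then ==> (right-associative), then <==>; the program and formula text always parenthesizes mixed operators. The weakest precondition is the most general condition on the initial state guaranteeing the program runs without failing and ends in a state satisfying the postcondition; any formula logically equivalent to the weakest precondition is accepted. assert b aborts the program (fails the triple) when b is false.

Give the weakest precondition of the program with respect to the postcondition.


Working backward. After the program, h must hold.
Before skip: h
Before assert c && x: c && x && h
Before b := !b: c && x && h
Answer: WP = c && x && h


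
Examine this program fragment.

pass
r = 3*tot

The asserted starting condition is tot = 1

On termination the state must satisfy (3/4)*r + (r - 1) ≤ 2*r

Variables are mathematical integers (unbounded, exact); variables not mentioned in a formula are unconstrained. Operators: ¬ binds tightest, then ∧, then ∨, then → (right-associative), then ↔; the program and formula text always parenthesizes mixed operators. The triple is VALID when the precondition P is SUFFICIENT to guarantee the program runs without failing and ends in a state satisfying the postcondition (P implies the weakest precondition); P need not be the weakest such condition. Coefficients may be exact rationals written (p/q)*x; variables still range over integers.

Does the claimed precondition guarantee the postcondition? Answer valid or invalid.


Working backward. After the program, the postcondition (3/4)*r + (r - 1) ≤ 2*r must hold; in canonical form it is (1/4)*r ≥ -1.
Before r := 3*tot: (3/4)*tot ≥ -1
Before skip: (3/4)*tot ≥ -1
The weakest precondition is (3/4)*tot ≥ -1.
Check whether tot = 1 implies it.
Every state satisfying the precondition satisfies the weakest precondition: the implication holds.
Answer: valid


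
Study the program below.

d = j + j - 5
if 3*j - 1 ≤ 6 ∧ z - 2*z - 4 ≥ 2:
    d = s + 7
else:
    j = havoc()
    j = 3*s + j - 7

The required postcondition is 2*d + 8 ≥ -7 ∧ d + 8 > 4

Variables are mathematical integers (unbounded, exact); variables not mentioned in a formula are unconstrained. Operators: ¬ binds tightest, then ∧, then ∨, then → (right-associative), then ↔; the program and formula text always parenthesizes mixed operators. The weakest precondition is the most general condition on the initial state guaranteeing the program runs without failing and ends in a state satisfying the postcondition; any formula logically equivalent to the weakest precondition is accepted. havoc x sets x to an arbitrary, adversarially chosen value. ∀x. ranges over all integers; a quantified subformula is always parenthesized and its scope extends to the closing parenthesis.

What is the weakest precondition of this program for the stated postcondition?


Working backward. After the program, the postcondition 2*d + 8 ≥ -7 ∧ d + 8 > 4 must hold; in canonical form it is 2*d ≥ -15 ∧ d > -4.
Then branch requires 2*s ≥ -29 ∧ s > -11; else branch requires 2*d ≥ -15 ∧ d > -4.
Before the if: ((3*j ≤ 7 ∧ z ≤ -6) → (2*s ≥ -29 ∧ s > -11)) ∧ ((¬(3*j ≤ 7 ∧ z ≤ -6)) → (2*d ≥ -15 ∧ d > -4))
Before d := j + j - 5: ((3*j ≤ 7 ∧ z ≤ -6) → (2*s ≥ -29 ∧ s > -11)) ∧ ((¬(3*j ≤ 7 ∧ z ≤ -6)) → (4*j ≥ -5 ∧ 2*j > 1))
Answer: WP = ((3*j ≤ 7 ∧ z ≤ -6) → (2*s ≥ -29 ∧ s > -11)) ∧ ((¬(3*j ≤ 7 ∧ z ≤ -6)) → (4*j ≥ -5 ∧ 2*j > 1))


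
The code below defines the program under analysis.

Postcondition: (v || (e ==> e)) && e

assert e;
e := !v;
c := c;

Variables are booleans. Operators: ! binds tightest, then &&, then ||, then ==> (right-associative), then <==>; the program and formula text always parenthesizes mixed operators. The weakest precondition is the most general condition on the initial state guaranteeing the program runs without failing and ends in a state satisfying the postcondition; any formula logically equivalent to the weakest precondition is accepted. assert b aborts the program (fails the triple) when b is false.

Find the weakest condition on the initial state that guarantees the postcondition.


Working backward. After the program, the postcondition (v || (e ==> e)) && e must hold; in canonical form it is e.
Before c := c: e
Before e := !v: !v
Before assert e: e && (!v)
Answer: WP = e && (!v)


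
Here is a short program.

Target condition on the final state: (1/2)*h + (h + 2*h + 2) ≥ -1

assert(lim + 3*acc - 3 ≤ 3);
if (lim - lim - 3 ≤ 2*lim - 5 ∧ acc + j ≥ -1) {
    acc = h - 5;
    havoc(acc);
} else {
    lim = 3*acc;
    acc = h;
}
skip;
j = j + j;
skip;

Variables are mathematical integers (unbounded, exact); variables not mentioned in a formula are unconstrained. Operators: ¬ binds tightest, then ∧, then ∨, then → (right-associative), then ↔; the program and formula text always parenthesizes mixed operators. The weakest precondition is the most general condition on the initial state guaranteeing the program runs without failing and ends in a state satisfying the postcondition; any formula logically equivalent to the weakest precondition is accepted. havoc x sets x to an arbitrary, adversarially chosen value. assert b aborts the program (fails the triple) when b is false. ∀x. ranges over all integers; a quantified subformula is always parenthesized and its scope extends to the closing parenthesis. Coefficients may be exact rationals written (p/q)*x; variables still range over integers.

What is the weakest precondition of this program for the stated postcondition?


Working backward. After the program, the postcondition (1/2)*h + (h + 2*h + 2) ≥ -1 must hold; in canonical form it is (7/2)*h ≥ -3.
Before skip: (7/2)*h ≥ -3
Before j := j + j: (7/2)*h ≥ -3
Before skip: (7/2)*h ≥ -3
Then branch requires (7/2)*h ≥ -3; else branch requires (7/2)*h ≥ -3.
Before the if: ((2*lim ≥ 2 ∧ acc + j ≥ -1) → (7/2)*h ≥ -3) ∧ ((¬(2*lim ≥ 2 ∧ acc + j ≥ -1)) → (7/2)*h ≥ -3)
Before assert lim + 3*acc - 3 ≤ 3: 3*acc + lim ≤ 6 ∧ ((2*lim ≥ 2 ∧ acc + j ≥ -1) → (7/2)*h ≥ -3) ∧ ((¬(2*lim ≥ 2 ∧ acc + j ≥ -1)) → (7/2)*h ≥ -3)
Answer: WP = 3*acc + lim ≤ 6 ∧ ((2*lim ≥ 2 ∧ acc + j ≥ -1) → (7/2)*h ≥ -3) ∧ ((¬(2*lim ≥ 2 ∧ acc + j ≥ -1)) → (7/2)*h ≥ -3)


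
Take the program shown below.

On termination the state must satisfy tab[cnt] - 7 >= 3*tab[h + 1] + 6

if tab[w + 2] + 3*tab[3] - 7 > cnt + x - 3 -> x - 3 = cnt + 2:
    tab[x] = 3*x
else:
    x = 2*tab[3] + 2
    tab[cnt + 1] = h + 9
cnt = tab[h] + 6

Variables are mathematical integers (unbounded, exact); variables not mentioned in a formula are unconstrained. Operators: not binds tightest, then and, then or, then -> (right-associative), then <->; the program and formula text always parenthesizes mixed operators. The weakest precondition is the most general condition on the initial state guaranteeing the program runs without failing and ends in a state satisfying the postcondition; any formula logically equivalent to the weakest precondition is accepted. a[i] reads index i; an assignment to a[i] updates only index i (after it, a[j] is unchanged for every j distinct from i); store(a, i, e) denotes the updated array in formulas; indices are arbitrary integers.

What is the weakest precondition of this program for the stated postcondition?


Working backward. After the program, the postcondition tab[cnt] - 7 >= 3*tab[h + 1] + 6 must hold; in canonical form it is tab[cnt] >= 3*tab[h + 1] + 13.
Before cnt := tab[h] + 6: tab[tab[h] + 6] >= 3*tab[h + 1] + 13
Then branch requires store(tab, x, 3*x)[store(tab, x, 3*x)[h] + 6] >= 3*store(tab, x, 3*x)[h + 1] + 13; else branch requires store(tab, cnt + 1, h + 9)[store(tab, cnt + 1, h + 9)[h] + 6] >= 3*store(tab, cnt + 1, h + 9)[h + 1] + 13.
Before the if: ((tab[w + 2] + 3*tab[3] > cnt + x + 4 -> x = cnt + 5) -> store(tab, x, 3*x)[store(tab, x, 3*x)[h] + 6] >= 3*store(tab, x, 3*x)[h + 1] + 13) and ((not (tab[w + 2] + 3*tab[3] > cnt + x + 4 -> x = cnt + 5)) -> store(tab, cnt + 1, h + 9)[store(tab, cnt + 1, h + 9)[h] + 6] >= 3*store(tab, cnt + 1, h + 9)[h + 1] + 13)
Answer: WP = ((tab[w + 2] + 3*tab[3] > cnt + x + 4 -> x = cnt + 5) -> store(tab, x, 3*x)[store(tab, x, 3*x)[h] + 6] >= 3*store(tab, x, 3*x)[h + 1] + 13) and ((not (tab[w + 2] + 3*tab[3] > cnt + x + 4 -> x = cnt + 5)) -> store(tab, cnt + 1, h + 9)[store(tab, cnt + 1, h + 9)[h] + 6] >= 3*store(tab, cnt + 1, h + 9)[h + 1] + 13)


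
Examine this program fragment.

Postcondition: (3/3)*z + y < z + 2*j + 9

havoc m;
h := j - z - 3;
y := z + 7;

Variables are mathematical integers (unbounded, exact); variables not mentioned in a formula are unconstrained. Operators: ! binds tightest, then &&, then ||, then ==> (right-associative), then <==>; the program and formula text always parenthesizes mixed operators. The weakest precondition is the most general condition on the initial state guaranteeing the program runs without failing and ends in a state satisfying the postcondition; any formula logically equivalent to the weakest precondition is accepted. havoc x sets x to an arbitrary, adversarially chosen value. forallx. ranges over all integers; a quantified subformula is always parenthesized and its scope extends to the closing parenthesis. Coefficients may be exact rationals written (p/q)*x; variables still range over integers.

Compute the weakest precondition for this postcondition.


Working backward. After the program, the postcondition (3/3)*z + y < z + 2*j + 9 must hold; in canonical form it is y < 2*j + 9.
Before y := z + 7: z < 2*j + 2
Before h := j - z - 3: z < 2*j + 2
Before havoc m: z < 2*j + 2
Answer: WP = z < 2*j + 2


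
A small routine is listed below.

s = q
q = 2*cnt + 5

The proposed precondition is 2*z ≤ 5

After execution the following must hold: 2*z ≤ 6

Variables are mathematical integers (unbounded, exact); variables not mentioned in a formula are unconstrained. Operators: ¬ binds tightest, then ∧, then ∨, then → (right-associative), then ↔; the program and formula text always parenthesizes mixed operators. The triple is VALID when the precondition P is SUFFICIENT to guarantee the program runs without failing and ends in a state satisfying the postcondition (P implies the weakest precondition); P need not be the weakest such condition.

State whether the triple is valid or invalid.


Working backward. After the program, 2*z ≤ 6 must hold.
Before q := 2*cnt + 5: 2*z ≤ 6
Before s := q: 2*z ≤ 6
The weakest precondition is 2*z ≤ 6.
Check whether 2*z ≤ 5 implies it.
Every state satisfying the precondition satisfies the weakest precondition: the implication holds.
Answer: valid


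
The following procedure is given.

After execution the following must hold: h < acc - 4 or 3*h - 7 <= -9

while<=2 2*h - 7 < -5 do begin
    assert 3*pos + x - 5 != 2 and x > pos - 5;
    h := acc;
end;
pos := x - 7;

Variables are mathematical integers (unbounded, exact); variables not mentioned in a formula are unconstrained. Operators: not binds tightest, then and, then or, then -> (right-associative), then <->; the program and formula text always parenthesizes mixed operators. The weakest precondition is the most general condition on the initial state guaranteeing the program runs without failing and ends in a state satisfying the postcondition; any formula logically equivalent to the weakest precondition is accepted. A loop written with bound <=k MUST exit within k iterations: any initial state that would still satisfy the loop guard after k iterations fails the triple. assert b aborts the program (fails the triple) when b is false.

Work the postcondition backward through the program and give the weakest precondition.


Working backward. After the program, the postcondition h < acc - 4 or 3*h - 7 <= -9 must hold; in canonical form it is h < acc - 4 or 3*h <= -2.
Before pos := x - 7: h < acc - 4 or 3*h <= -2
Before the loop (bound <=2), unroll the exhaustion recursion (WP_0 = exit-now case; WP_j = one more guarded iteration, up to j = 2):
  WP_0: (not (2*h < 2)) and (h < acc - 4 or 3*h <= -2)
  WP_1: (2*h < 2 -> (3*pos + x != 7 and x > pos - 5 and (not (2*acc < 2)) and 3*acc <= -2)) and ((not (2*h < 2)) -> (h < acc - 4 or 3*h <= -2))
  WP_2: (2*h < 2 -> (3*pos + x != 7 and x > pos - 5 and (2*acc < 2 -> (3*pos + x != 7 and x > pos - 5 and (not (2*acc < 2)) and 3*acc <= -2)) and ((not (2*acc < 2)) -> 3*acc <= -2))) and ((not (2*h < 2)) -> (h < acc - 4 or 3*h <= -2))
So before the loop: (2*h < 2 -> (3*pos + x != 7 and x > pos - 5 and (2*acc < 2 -> (3*pos + x != 7 and x > pos - 5 and (not (2*acc < 2)) and 3*acc <= -2)) and ((not (2*acc < 2)) -> 3*acc <= -2))) and ((not (2*h < 2)) -> (h < acc - 4 or 3*h <= -2))
Answer: WP = (2*h < 2 -> (3*pos + x != 7 and x > pos - 5 and (2*acc < 2 -> (3*pos + x != 7 and x > pos - 5 and (not (2*acc < 2)) and 3*acc <= -2)) and ((not (2*acc < 2)) -> 3*acc <= -2))) and ((not (2*h < 2)) -> (h < acc - 4 or 3*h <= -2))


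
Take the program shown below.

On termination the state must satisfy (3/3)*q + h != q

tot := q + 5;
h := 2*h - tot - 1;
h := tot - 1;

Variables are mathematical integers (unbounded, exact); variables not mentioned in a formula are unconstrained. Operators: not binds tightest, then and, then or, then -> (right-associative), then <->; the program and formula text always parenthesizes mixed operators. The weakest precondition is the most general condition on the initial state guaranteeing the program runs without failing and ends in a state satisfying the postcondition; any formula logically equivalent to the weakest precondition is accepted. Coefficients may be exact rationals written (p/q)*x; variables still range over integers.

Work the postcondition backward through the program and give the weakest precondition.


Working backward. After the program, the postcondition (3/3)*q + h != q must hold; in canonical form it is h != 0.
Before h := tot - 1: tot != 1
Before h := 2*h - tot - 1: tot != 1
Before tot := q + 5: q != -4
Answer: WP = q != -4


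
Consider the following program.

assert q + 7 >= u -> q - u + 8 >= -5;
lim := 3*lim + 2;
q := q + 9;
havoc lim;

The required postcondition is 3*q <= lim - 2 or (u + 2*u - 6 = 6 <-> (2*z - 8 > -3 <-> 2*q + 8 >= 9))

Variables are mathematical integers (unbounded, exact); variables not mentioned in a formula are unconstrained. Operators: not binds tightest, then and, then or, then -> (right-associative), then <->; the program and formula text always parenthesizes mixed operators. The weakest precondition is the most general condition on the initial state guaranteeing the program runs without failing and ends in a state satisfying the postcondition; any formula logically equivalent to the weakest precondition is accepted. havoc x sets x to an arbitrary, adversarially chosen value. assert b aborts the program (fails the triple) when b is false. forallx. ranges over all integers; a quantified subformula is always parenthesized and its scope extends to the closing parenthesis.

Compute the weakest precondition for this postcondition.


Working backward. After the program, the postcondition 3*q <= lim - 2 or (u + 2*u - 6 = 6 <-> (2*z - 8 > -3 <-> 2*q + 8 >= 9)) must hold; in canonical form it is 3*q <= lim - 2 or (3*u = 12 <-> (2*z > 5 <-> 2*q >= 1)).
Before havoc lim: forall lim_1. (3*q <= lim_1 - 2 or (3*u = 12 <-> (2*z > 5 <-> 2*q >= 1)))
Before q := q + 9: forall lim_1. (3*q <= lim_1 - 29 or (3*u = 12 <-> (2*z > 5 <-> 2*q >= -17)))
Before lim := 3*lim + 2: forall lim_1. (3*q <= lim_1 - 29 or (3*u = 12 <-> (2*z > 5 <-> 2*q >= -17)))
Before assert q + 7 >= u -> q - u + 8 >= -5: (q >= u - 7 -> q >= u - 13) and (forall lim_1. (3*q <= lim_1 - 29 or (3*u = 12 <-> (2*z > 5 <-> 2*q >= -17))))
Answer: WP = (q >= u - 7 -> q >= u - 13) and (forall lim_1. (3*q <= lim_1 - 29 or (3*u = 12 <-> (2*z > 5 <-> 2*q >= -17))))


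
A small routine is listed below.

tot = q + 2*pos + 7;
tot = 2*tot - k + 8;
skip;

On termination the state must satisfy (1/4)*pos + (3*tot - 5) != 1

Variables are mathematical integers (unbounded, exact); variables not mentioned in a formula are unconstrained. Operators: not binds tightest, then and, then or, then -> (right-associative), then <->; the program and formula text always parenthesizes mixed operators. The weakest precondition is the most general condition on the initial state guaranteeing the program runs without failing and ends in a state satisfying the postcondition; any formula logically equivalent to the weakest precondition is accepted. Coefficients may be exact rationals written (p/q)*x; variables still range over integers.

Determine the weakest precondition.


Working backward. After the program, the postcondition (1/4)*pos + (3*tot - 5) != 1 must hold; in canonical form it is (1/4)*pos + 3*tot != 6.
Before skip: (1/4)*pos + 3*tot != 6
Before tot := 2*tot - k + 8: (1/4)*pos + 6*tot != 3*k - 18
Before tot := q + 2*pos + 7: (49/4)*pos + 6*q != 3*k - 60
Answer: WP = (49/4)*pos + 6*q != 3*k - 60


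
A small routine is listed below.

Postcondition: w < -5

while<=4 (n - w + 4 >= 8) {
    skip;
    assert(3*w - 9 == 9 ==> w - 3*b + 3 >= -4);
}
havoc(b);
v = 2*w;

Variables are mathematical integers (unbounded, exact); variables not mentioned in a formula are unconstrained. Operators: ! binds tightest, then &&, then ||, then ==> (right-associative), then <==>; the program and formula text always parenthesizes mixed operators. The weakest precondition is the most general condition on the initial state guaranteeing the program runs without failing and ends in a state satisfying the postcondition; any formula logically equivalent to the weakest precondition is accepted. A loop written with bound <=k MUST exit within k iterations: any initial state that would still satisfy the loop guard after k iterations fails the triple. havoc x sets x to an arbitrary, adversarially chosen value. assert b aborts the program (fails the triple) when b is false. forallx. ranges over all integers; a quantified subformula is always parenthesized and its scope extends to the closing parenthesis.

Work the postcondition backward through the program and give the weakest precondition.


Working backward. After the program, w < -5 must hold.
Before v := 2*w: w < -5
Before havoc b: w < -5
Before the loop (bound <=4), unroll the exhaustion recursion (WP_0 = exit-now case; WP_j = one more guarded iteration, up to j = 4):
  WP_0: (!(n >= w + 4)) && w < -5
  WP_1: (n >= w + 4 ==> ((3*w == 18 ==> w >= 3*b - 7) && (!(n >= w + 4)) && w < -5)) && ((!(n >= w + 4)) ==> w < -5)
  WP_2: (n >= w + 4 ==> ((3*w == 18 ==> w >= 3*b - 7) && (n >= w + 4 ==> ((3*w == 18 ==> w >= 3*b - 7) && (!(n >= w + 4)) && w < -5)) && ((!(n >= w + 4)) ==> w < -5))) && ((!(n >= w + 4)) ==> w < -5)
  WP_3: (n >= w + 4 ==> ((3*w == 18 ==> w >= 3*b - 7) && (n >= w + 4 ==> ((3*w == 18 ==> w >= 3*b - 7) && (n >= w + 4 ==> ((3*w == 18 ==> w >= 3*b - 7) && (!(n >= w + 4)) && w < -5)) && ((!(n >= w + 4)) ==> w < -5))) && ((!(n >= w + 4)) ==> w < -5))) && ((!(n >= w + 4)) ==> w < -5)
  WP_4: (n >= w + 4 ==> ((3*w == 18 ==> w >= 3*b - 7) && (n >= w + 4 ==> ((3*w == 18 ==> w >= 3*b - 7) && (n >= w + 4 ==> ((3*w == 18 ==> w >= 3*b - 7) && (n >= w + 4 ==> ((3*w == 18 ==> w >= 3*b - 7) && (!(n >= w + 4)) && w < -5)) && ((!(n >= w + 4)) ==> w < -5))) && ((!(n >= w + 4)) ==> w < -5))) && ((!(n >= w + 4)) ==> w < -5))) && ((!(n >= w + 4)) ==> w < -5)
So before the loop: (n >= w + 4 ==> ((3*w == 18 ==> w >= 3*b - 7) && (n >= w + 4 ==> ((3*w == 18 ==> w >= 3*b - 7) && (n >= w + 4 ==> ((3*w == 18 ==> w >= 3*b - 7) && (n >= w + 4 ==> ((3*w == 18 ==> w >= 3*b - 7) && (!(n >= w + 4)) && w < -5)) && ((!(n >= w + 4)) ==> w < -5))) && ((!(n >= w + 4)) ==> w < -5))) && ((!(n >= w + 4)) ==> w < -5))) && ((!(n >= w + 4)) ==> w < -5)
Answer: WP = (n >= w + 4 ==> ((3*w == 18 ==> w >= 3*b - 7) && (n >= w + 4 ==> ((3*w == 18 ==> w >= 3*b - 7) && (n >= w + 4 ==> ((3*w == 18 ==> w >= 3*b - 7) && (n >= w + 4 ==> ((3*w == 18 ==> w >= 3*b - 7) && (!(n >= w + 4)) && w < -5)) && ((!(n >= w + 4)) ==> w < -5))) && ((!(n >= w + 4)) ==> w < -5))) && ((!(n >= w + 4)) ==> w < -5))) && ((!(n >= w + 4)) ==> w < -5)


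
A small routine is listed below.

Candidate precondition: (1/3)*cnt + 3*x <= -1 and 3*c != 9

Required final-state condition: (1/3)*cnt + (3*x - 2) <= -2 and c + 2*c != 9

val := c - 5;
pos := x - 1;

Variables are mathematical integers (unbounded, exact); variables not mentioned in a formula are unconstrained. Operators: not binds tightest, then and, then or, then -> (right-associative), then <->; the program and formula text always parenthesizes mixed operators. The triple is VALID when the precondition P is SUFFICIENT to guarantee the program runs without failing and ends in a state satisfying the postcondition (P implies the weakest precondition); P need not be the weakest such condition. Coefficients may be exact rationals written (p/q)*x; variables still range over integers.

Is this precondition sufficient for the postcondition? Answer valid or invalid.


Working backward. After the program, the postcondition (1/3)*cnt + (3*x - 2) <= -2 and c + 2*c != 9 must hold; in canonical form it is (1/3)*cnt + 3*x <= 0 and 3*c != 9.
Before pos := x - 1: (1/3)*cnt + 3*x <= 0 and 3*c != 9
Before val := c - 5: (1/3)*cnt + 3*x <= 0 and 3*c != 9
The weakest precondition is (1/3)*cnt + 3*x <= 0 and 3*c != 9.
Check whether (1/3)*cnt + 3*x <= -1 and 3*c != 9 implies it.
Every state satisfying the precondition satisfies the weakest precondition: the implication holds.
Answer: valid


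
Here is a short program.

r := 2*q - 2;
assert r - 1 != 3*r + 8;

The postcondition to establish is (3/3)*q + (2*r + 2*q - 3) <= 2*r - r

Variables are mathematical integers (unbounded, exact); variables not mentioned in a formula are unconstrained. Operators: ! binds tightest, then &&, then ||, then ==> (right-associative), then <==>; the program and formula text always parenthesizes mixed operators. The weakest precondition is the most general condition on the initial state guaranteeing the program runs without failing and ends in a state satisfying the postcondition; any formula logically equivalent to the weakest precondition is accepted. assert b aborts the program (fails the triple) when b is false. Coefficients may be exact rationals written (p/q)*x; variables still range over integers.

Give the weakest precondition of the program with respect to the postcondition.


Working backward. After the program, the postcondition (3/3)*q + (2*r + 2*q - 3) <= 2*r - r must hold; in canonical form it is 3*q + r <= 3.
Before assert r - 1 != 3*r + 8: 2*r != -9 && 3*q + r <= 3
Before r := 2*q - 2: 4*q != -5 && 5*q <= 5
Answer: WP = 4*q != -5 && 5*q <= 5


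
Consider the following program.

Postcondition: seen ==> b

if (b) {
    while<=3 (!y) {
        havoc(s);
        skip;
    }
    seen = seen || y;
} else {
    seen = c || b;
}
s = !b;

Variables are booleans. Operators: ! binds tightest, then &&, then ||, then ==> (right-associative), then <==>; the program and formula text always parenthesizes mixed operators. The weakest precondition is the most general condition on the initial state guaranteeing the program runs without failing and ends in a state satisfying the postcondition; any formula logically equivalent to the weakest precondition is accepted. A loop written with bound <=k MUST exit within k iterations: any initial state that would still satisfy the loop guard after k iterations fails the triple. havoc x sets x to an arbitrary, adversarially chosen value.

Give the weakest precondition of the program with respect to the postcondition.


Working backward. After the program, seen ==> b must hold.
Before s := !b: seen ==> b
Then branch requires ((!y) ==> (((!y) ==> (((!y) ==> (y && ((seen || y) ==> b))) && (y ==> ((seen || y) ==> b)))) && (y ==> ((seen || y) ==> b)))) && (y ==> ((seen || y) ==> b)); else branch requires (c || b) ==> b.
Before the if: (b ==> (((!y) ==> (((!y) ==> (((!y) ==> (y && ((seen || y) ==> b))) && (y ==> ((seen || y) ==> b)))) && (y ==> ((seen || y) ==> b)))) && (y ==> ((seen || y) ==> b)))) && ((!b) ==> ((c || b) ==> b))
Answer: WP = (b ==> (((!y) ==> (((!y) ==> (((!y) ==> (y && ((seen || y) ==> b))) && (y ==> ((seen || y) ==> b)))) && (y ==> ((seen || y) ==> b)))) && (y ==> ((seen || y) ==> b)))) && ((!b) ==> ((c || b) ==> b))


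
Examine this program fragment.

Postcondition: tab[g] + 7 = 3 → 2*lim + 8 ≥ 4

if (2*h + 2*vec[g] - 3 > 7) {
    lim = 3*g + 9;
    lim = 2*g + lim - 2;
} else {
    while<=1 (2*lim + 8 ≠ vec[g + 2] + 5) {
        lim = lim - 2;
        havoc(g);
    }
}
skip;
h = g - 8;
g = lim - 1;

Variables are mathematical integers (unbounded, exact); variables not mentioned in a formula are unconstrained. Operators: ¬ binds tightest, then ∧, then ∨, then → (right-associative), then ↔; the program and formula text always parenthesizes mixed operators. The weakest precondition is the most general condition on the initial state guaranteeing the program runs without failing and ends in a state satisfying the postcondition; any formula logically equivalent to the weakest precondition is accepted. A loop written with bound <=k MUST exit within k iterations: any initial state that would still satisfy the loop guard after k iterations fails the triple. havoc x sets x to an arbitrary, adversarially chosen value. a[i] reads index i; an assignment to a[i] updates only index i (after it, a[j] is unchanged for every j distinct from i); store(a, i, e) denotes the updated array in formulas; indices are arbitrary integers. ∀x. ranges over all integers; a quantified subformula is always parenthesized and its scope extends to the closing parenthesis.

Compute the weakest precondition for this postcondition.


Working backward. After the program, the postcondition tab[g] + 7 = 3 → 2*lim + 8 ≥ 4 must hold; in canonical form it is tab[g] = -4 → 2*lim ≥ -4.
Before g := lim - 1: tab[lim - 1] = -4 → 2*lim ≥ -4
Before h := g - 8: tab[lim - 1] = -4 → 2*lim ≥ -4
Before skip: tab[lim - 1] = -4 → 2*lim ≥ -4
Then branch requires tab[5*g + 6] = -4 → 10*g ≥ -18; else branch requires (2*lim ≠ vec[g + 2] - 3 → (∀g_1. ((¬(2*lim ≠ vec[g_1 + 2] + 1)) ∧ (tab[lim - 3] = -4 → 2*lim ≥ 0)))) ∧ ((¬(2*lim ≠ vec[g + 2] - 3)) → (tab[lim - 1] = -4 → 2*lim ≥ -4)).
Before the if: (2*vec[g] + 2*h > 10 → (tab[5*g + 6] = -4 → 10*g ≥ -18)) ∧ ((¬(2*vec[g] + 2*h > 10)) → ((2*lim ≠ vec[g + 2] - 3 → (∀g_1. ((¬(2*lim ≠ vec[g_1 + 2] + 1)) ∧ (tab[lim - 3] = -4 → 2*lim ≥ 0)))) ∧ ((¬(2*lim ≠ vec[g + 2] - 3)) → (tab[lim - 1] = -4 → 2*lim ≥ -4))))
Answer: WP = (2*vec[g] + 2*h > 10 → (tab[5*g + 6] = -4 → 10*g ≥ -18)) ∧ ((¬(2*vec[g] + 2*h > 10)) → ((2*lim ≠ vec[g + 2] - 3 → (∀g_1. ((¬(2*lim ≠ vec[g_1 + 2] + 1)) ∧ (tab[lim - 3] = -4 → 2*lim ≥ 0)))) ∧ ((¬(2*lim ≠ vec[g + 2] - 3)) → (tab[lim - 1] = -4 → 2*lim ≥ -4))))
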